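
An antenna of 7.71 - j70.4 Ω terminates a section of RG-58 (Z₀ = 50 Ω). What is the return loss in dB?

Γ = (-42.29 − j70.4)/(57.71 − j70.4), |Γ| = 0.902
RL = −20·log₁₀|Γ| = −20·log₁₀(0.902)

RL ≈ 0.894 dB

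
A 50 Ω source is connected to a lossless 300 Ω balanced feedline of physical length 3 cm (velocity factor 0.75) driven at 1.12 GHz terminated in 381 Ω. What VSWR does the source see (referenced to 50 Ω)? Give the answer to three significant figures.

VSWR ≈ 5.75

λ = v/f = 0.75·c / 1.12 GHz = 0.201 m
βl = 2π·l/λ = 2π × 0.149 = 53.8°
tan(βl) = 1.36
Z_in = Z_0·(Z_L + jZ_0·tanβl)/(Z_0 + jZ_L·tanβl) = 272 − j62.7 Ω
Γ_s = (Z_in − Z_s)/(Z_in + Z_s) = (222 − j62.7)/(322 − j62.7), |Γ_s| = 0.704
VSWR = (1 + |Γ_s|)/(1 − |Γ_s|)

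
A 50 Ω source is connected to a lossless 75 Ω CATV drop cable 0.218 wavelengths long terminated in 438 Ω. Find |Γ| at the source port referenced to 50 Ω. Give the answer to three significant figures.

|Γ| ≈ 0.607

βl = 2π × 0.218 = 78.5°
tan(βl) = 4.91
Z_in = Z_0·(Z_L + jZ_0·tanβl)/(Z_0 + jZ_L·tanβl) = 13.4 − j14.8 Ω
Γ_s = (Z_in − Z_s)/(Z_in + Z_s) = (-36.6 − j14.8)/(63.4 − j14.8), |Γ_s| = 0.607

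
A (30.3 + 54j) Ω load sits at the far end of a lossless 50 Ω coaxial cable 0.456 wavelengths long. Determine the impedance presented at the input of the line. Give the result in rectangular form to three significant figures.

Z_in ≈ 18.9 + j33 Ω

βl = 2π × 0.456 = 164°
tan(βl) = tan(164°) = -0.284
Z_in = Z_0·(Z_L + jZ_0·tanβl)/(Z_0 + jZ_L·tanβl)
     = 50·(30.3 + j39.8)/(65.3 − j8.6)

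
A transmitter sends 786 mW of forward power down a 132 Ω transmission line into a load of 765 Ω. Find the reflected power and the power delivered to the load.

Γ = (765 − 132)/(765 + 132) = 0.706
|Γ|² = 0.498
P_refl = |Γ|²·P_inc = 391 mW, P_del = (1 − |Γ|²)·P_inc = 395 mW

P_reflected ≈ 391 mW; P_delivered ≈ 395 mW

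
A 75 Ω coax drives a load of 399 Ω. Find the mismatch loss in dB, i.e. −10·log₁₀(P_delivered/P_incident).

Γ = (399 − 75)/(399 + 75) = 0.684
|Γ|² = 0.467, so P_del/P_inc = 1 − |Γ|² = 0.533
ML = −10·log₁₀(1 − |Γ|²)

mismatch loss ≈ 2.73 dB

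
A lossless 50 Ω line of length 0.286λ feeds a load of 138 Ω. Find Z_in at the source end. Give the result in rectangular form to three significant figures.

βl = 2π × 0.286 = 103°
tan(βl) = tan(103°) = -4.35
Z_in = Z_0·(Z_L + jZ_0·tanβl)/(Z_0 + jZ_L·tanβl)
     = 50·(138 − j217)/(50 − j600)

Z_in ≈ 18.9 + j9.93 Ω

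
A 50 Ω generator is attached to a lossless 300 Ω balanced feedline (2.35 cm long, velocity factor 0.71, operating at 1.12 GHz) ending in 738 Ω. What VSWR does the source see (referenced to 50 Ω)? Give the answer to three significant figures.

λ = v/f = 0.71·c / 1.12 GHz = 0.19 m
βl = 2π·l/λ = 2π × 0.124 = 44.5°
tan(βl) = 0.982
Z_in = Z_0·(Z_L + jZ_0·tanβl)/(Z_0 + jZ_L·tanβl) = 212 − j218 Ω
Γ_s = (Z_in − Z_s)/(Z_in + Z_s) = (162 − j218)/(262 − j218), |Γ_s| = 0.797
VSWR = (1 + |Γ_s|)/(1 − |Γ_s|)

VSWR ≈ 8.83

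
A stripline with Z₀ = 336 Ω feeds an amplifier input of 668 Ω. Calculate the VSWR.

For a purely resistive load, VSWR = R_L/Z_0 or Z_0/R_L (whichever > 1) = 668/336

VSWR ≈ 1.99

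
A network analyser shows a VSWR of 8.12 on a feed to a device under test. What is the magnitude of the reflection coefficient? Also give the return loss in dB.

|Γ| = (S − 1)/(S + 1) = (8.12 − 1)/(8.12 + 1) = 7.12/9.12
RL = −20·log₁₀|Γ| = −20·log₁₀(0.781)

|Γ| ≈ 0.781; return loss ≈ 2.15 dB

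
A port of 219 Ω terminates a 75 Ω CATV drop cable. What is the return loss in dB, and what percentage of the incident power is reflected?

Γ = (219 − 75)/(219 + 75) = 0.49
RL = −20·log₁₀(0.49) = 6.2 dB
P_refl/P_inc = |Γ|² = 0.24

RL ≈ 6.2 dB; 24% of incident power reflected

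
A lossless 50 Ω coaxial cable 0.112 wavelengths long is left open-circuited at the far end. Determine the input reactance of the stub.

βl = 2π × 0.112 = 40.3°
tan(βl) = 0.849
For an open-circuited stub, Z_in = −jZ_0·cot(βl) = −jZ_0/tan(βl)

X_in ≈ -58.9 Ω (capacitive)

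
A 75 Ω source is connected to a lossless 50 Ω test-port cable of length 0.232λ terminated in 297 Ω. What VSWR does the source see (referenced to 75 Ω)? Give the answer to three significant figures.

VSWR ≈ 8.85

βl = 2π × 0.232 = 83.5°
tan(βl) = 8.8
Z_in = Z_0·(Z_L + jZ_0·tanβl)/(Z_0 + jZ_L·tanβl) = 8.52 − j5.52 Ω
Γ_s = (Z_in − Z_s)/(Z_in + Z_s) = (-66.5 − j5.52)/(83.5 − j5.52), |Γ_s| = 0.797
VSWR = (1 + |Γ_s|)/(1 − |Γ_s|)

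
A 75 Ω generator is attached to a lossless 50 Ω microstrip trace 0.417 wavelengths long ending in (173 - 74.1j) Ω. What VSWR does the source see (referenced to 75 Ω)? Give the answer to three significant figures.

βl = 2π × 0.417 = 150°
tan(βl) = -0.575
Z_in = Z_0·(Z_L + jZ_0·tanβl)/(Z_0 + jZ_L·tanβl) = 57.9 + j82.7 Ω
Γ_s = (Z_in − Z_s)/(Z_in + Z_s) = (-17.1 + j82.7)/(133 + j82.7), |Γ_s| = 0.539
VSWR = (1 + |Γ_s|)/(1 − |Γ_s|)

VSWR ≈ 3.34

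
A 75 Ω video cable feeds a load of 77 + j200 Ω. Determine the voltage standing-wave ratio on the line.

VSWR ≈ 8.81

Γ = (Z_L − Z_0)/(Z_L + Z_0) = (2 + j200)/(152 + j200)
|Γ| = 200/251 = 0.796
VSWR = (1 + |Γ|)/(1 − |Γ|) = 1.8/0.204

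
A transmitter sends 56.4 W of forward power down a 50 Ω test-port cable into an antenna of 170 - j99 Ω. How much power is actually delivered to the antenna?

|Γ| = |(120 − j99)/(220 − j99)| = 0.645
|Γ|² = 0.416
P_refl = |Γ|²·P_inc = 23.5 W, P_del = (1 − |Γ|²)·P_inc = 32.9 W

P_delivered ≈ 32.9 W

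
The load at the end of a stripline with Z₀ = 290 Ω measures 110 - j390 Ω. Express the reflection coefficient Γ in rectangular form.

Γ ≈ 0.257 − j0.725

Γ = (Z_L − Z_0)/(Z_L + Z_0) = (-180 − j390)/(400 − j390)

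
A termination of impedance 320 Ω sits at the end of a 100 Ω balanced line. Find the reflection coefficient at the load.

Γ = 0.524

Γ = (Z_L − Z_0)/(Z_L + Z_0) = (320 − 100)/(320 + 100) = 220/420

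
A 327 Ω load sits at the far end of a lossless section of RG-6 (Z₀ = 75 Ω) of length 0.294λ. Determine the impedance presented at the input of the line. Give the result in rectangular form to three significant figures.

βl = 2π × 0.294 = 106°
tan(βl) = tan(106°) = -3.52
Z_in = Z_0·(Z_L + jZ_0·tanβl)/(Z_0 + jZ_L·tanβl)
     = 75·(327 − j264)/(75 − j1150)

Z_in ≈ 18.5 + j20.1 Ω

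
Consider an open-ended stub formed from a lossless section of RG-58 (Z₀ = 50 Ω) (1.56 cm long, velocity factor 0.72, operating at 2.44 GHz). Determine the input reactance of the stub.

X_in ≈ -25 Ω (capacitive)

λ = v/f = 0.72·c / 2.44 GHz = 0.0885 m
βl = 2π·l/λ = 2π × 0.176 = 63.4°
tan(βl) = 2
For an open-ended stub, Z_in = −jZ_0·cot(βl) = −jZ_0/tan(βl)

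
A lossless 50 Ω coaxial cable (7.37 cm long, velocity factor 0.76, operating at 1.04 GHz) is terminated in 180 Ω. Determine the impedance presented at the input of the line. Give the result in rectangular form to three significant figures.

λ = v/f = 0.76·c / 1.04 GHz = 0.219 m
βl = 2π·l/λ = 2π × 0.336 = 121°
tan(βl) = tan(121°) = -1.66
Z_in = Z_0·(Z_L + jZ_0·tanβl)/(Z_0 + jZ_L·tanβl)
     = 50·(180 − j83.1)/(50 − j299)

Z_in ≈ 18.4 + j27 Ω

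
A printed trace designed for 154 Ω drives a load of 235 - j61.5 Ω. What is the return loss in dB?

RL ≈ 11.8 dB

Γ = (81 − j61.5)/(389 − j61.5), |Γ| = 0.258
RL = −20·log₁₀|Γ| = −20·log₁₀(0.258)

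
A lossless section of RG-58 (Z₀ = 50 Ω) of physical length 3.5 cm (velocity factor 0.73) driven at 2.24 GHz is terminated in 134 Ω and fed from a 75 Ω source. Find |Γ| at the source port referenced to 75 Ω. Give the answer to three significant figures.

λ = v/f = 0.73·c / 2.24 GHz = 0.0978 m
βl = 2π·l/λ = 2π × 0.358 = 129°
tan(βl) = -1.24
Z_in = Z_0·(Z_L + jZ_0·tanβl)/(Z_0 + jZ_L·tanβl) = 28.2 + j31.8 Ω
Γ_s = (Z_in − Z_s)/(Z_in + Z_s) = (-46.8 + j31.8)/(103 + j31.8), |Γ_s| = 0.524

|Γ| ≈ 0.524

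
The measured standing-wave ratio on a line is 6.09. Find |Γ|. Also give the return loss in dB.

|Γ| = (S − 1)/(S + 1) = (6.09 − 1)/(6.09 + 1) = 5.09/7.09
RL = −20·log₁₀|Γ| = −20·log₁₀(0.718)

|Γ| ≈ 0.718; return loss ≈ 2.88 dB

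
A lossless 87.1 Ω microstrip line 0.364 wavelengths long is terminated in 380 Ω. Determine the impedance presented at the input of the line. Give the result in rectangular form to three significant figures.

Z_in ≈ 33.7 + j69.1 Ω

βl = 2π × 0.364 = 131°
tan(βl) = tan(131°) = -1.15
Z_in = Z_0·(Z_L + jZ_0·tanβl)/(Z_0 + jZ_L·tanβl)
     = 87.1·(380 − j100)/(87.1 − j437)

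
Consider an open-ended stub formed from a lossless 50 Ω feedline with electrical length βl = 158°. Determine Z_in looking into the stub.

Z_in ≈ +j124 Ω

tan(βl) = -0.404
For an open-ended stub, Z_in = −jZ_0·cot(βl) = −jZ_0/tan(βl)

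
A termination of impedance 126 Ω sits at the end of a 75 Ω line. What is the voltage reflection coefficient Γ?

Γ = 0.254

Γ = (Z_L − Z_0)/(Z_L + Z_0) = (126 − 75)/(126 + 75) = 51/201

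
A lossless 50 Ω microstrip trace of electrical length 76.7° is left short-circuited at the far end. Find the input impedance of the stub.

Z_in ≈ +j212 Ω

tan(βl) = 4.23
For a short-circuited stub, Z_in = jZ_0·tan(βl)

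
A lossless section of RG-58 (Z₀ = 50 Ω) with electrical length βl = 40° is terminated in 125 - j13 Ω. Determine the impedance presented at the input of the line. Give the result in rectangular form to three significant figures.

Z_in ≈ 36.2 − j38.6 Ω

tan(βl) = tan(40°) = 0.839
Z_in = Z_0·(Z_L + jZ_0·tanβl)/(Z_0 + jZ_L·tanβl)
     = 50·(125 + j29)/(60.9 + j105)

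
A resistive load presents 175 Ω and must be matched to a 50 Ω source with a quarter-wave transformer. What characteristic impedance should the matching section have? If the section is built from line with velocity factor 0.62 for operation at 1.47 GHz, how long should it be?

Z_qwt ≈ 93.5 Ω; length ≈ 3.16 cm

Z_qwt = √(Z_0·R_L) = √(50 × 175) = √8750
λ = 0.62·c/f = 0.127 m, so l = λ/4 = 0.0316 m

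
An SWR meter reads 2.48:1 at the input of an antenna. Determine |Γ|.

|Γ| ≈ 0.425

|Γ| = (S − 1)/(S + 1) = (2.48 − 1)/(2.48 + 1) = 1.48/3.48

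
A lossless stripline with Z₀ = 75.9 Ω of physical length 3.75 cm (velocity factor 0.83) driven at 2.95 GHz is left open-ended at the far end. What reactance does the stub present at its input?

λ = v/f = 0.83·c / 2.95 GHz = 0.0844 m
βl = 2π·l/λ = 2π × 0.444 = 160°
tan(βl) = -0.365
For an open-ended stub, Z_in = −jZ_0·cot(βl) = −jZ_0/tan(βl)

X_in ≈ 208 Ω (inductive)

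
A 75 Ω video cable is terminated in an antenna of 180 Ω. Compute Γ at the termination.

Γ = 0.412

Γ = (Z_L − Z_0)/(Z_L + Z_0) = (180 − 75)/(180 + 75) = 105/255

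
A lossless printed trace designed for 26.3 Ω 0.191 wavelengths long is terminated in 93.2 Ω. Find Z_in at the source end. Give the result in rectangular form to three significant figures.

Z_in ≈ 8.44 − j9.3 Ω

βl = 2π × 0.191 = 68.8°
tan(βl) = tan(68.8°) = 2.57
Z_in = Z_0·(Z_L + jZ_0·tanβl)/(Z_0 + jZ_L·tanβl)
     = 26.3·(93.2 + j67.7)/(26.3 + j240)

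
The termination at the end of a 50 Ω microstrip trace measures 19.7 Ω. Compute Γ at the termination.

Γ = -0.435

Γ = (Z_L − Z_0)/(Z_L + Z_0) = (19.7 − 50)/(19.7 + 50) = -30.3/69.7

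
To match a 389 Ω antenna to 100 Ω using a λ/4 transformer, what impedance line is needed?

Z_qwt = √(Z_0·R_L) = √(100 × 389) = √38900

Z_qwt ≈ 197 Ω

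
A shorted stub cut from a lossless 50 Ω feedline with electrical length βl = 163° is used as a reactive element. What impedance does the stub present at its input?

tan(βl) = -0.306
For a shorted stub, Z_in = jZ_0·tan(βl)

Z_in ≈ −j15.3 Ω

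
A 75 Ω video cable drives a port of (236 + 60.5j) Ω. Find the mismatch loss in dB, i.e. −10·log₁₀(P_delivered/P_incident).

mismatch loss ≈ 1.52 dB

Γ = (161 + j60.5)/(311 + j60.5), |Γ| = 0.543
|Γ|² = 0.295, so P_del/P_inc = 1 − |Γ|² = 0.705
ML = −10·log₁₀(1 − |Γ|²)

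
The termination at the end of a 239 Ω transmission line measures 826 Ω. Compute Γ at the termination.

Γ = 0.551

Γ = (Z_L − Z_0)/(Z_L + Z_0) = (826 − 239)/(826 + 239) = 587/1065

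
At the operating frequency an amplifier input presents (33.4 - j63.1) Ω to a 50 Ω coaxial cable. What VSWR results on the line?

VSWR ≈ 4.32

Γ = (Z_L − Z_0)/(Z_L + Z_0) = (-16.6 − j63.1)/(83.4 − j63.1)
|Γ| = 65.2/105 = 0.624
VSWR = (1 + |Γ|)/(1 − |Γ|) = 1.62/0.376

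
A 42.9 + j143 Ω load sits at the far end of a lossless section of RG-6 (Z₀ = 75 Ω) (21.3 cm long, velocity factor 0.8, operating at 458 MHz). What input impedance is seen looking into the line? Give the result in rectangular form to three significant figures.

λ = v/f = 0.8·c / 458 MHz = 0.524 m
βl = 2π·l/λ = 2π × 0.406 = 146°
tan(βl) = tan(146°) = -0.666
Z_in = Z_0·(Z_L + jZ_0·tanβl)/(Z_0 + jZ_L·tanβl)
     = 75·(42.9 + j93)/(170 − j28.6)

Z_in ≈ 11.7 + j42.9 Ω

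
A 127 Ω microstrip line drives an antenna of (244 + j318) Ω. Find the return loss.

RL ≈ 3.18 dB

Γ = (117 + j318)/(371 + j318), |Γ| = 0.693
RL = −20·log₁₀|Γ| = −20·log₁₀(0.693)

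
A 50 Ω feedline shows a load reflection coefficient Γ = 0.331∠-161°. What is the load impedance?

Z_L ≈ 25.7 − j6.21 Ω

Z_L = Z_0·(1 + Γ)/(1 − Γ) = 50·(0.687 − j0.108)/(1.31 + j0.108)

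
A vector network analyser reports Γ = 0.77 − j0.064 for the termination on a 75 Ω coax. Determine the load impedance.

Z_L ≈ 530 − j168 Ω

Z_L = Z_0·(1 + Γ)/(1 − Γ) = 75·(1.77 − j0.064)/(0.23 + j0.064)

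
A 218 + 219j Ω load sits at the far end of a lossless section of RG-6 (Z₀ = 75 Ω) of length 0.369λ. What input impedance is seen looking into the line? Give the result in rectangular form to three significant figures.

βl = 2π × 0.369 = 133°
tan(βl) = tan(133°) = -1.08
Z_in = Z_0·(Z_L + jZ_0·tanβl)/(Z_0 + jZ_L·tanβl)
     = 75·(218 + j138)/(311 − j235)

Z_in ≈ 17.4 + j46.5 Ω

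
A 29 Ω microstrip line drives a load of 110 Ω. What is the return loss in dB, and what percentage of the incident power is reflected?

Γ = (110 − 29)/(110 + 29) = 0.583
RL = −20·log₁₀(0.583) = 4.69 dB
P_refl/P_inc = |Γ|² = 0.34

RL ≈ 4.69 dB; 34% of incident power reflected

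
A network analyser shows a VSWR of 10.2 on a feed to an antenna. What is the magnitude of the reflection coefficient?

|Γ| = (S − 1)/(S + 1) = (10.2 − 1)/(10.2 + 1) = 9.2/11.2

|Γ| ≈ 0.821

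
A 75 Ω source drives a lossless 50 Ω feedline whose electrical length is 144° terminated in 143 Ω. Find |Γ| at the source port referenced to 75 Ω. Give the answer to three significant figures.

|Γ| ≈ 0.473

tan(βl) = -0.727
Z_in = Z_0·(Z_L + jZ_0·tanβl)/(Z_0 + jZ_L·tanβl) = 41.1 + j49 Ω
Γ_s = (Z_in − Z_s)/(Z_in + Z_s) = (-33.9 + j49)/(116 + j49), |Γ_s| = 0.473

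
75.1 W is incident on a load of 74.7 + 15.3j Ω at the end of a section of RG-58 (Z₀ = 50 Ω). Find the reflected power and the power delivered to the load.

|Γ| = |(24.7 + j15.3)/(124.7 + j15.3)| = 0.231
|Γ|² = 0.0535
P_refl = |Γ|²·P_inc = 4.02 W, P_del = (1 − |Γ|²)·P_inc = 71.1 W

P_reflected ≈ 4.02 W; P_delivered ≈ 71.1 W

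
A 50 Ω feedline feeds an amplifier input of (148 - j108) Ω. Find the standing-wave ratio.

Γ = (Z_L − Z_0)/(Z_L + Z_0) = (98 − j108)/(198 − j108)
|Γ| = 146/226 = 0.647
VSWR = (1 + |Γ|)/(1 − |Γ|) = 1.65/0.353

VSWR ≈ 4.66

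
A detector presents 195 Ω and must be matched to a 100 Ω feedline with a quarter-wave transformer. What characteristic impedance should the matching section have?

Z_qwt ≈ 140 Ω

Z_qwt = √(Z_0·R_L) = √(100 × 195) = √19500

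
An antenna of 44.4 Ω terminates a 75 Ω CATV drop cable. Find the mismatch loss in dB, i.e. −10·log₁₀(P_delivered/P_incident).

mismatch loss ≈ 0.295 dB

Γ = (44.4 − 75)/(44.4 + 75) = -0.256
|Γ|² = 0.0657, so P_del/P_inc = 1 − |Γ|² = 0.934
ML = −10·log₁₀(1 − |Γ|²)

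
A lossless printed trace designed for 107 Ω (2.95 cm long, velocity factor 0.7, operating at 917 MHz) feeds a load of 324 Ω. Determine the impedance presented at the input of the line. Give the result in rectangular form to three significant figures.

λ = v/f = 0.7·c / 917 MHz = 0.229 m
βl = 2π·l/λ = 2π × 0.129 = 46.4°
tan(βl) = tan(46.4°) = 1.05
Z_in = Z_0·(Z_L + jZ_0·tanβl)/(Z_0 + jZ_L·tanβl)
     = 107·(324 + j112)/(107 + j340)

Z_in ≈ 61.4 − j82.7 Ω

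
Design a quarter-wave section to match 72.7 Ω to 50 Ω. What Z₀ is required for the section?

Z_qwt = √(Z_0·R_L) = √(50 × 72.7) = √3635

Z_qwt ≈ 60.3 Ω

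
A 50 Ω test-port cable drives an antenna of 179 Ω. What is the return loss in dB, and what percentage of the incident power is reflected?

RL ≈ 4.98 dB; 31.7% of incident power reflected

Γ = (179 − 50)/(179 + 50) = 0.563
RL = −20·log₁₀(0.563) = 4.98 dB
P_refl/P_inc = |Γ|² = 0.317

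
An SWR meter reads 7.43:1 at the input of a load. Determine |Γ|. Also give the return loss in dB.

|Γ| ≈ 0.763; return loss ≈ 2.35 dB

|Γ| = (S − 1)/(S + 1) = (7.43 − 1)/(7.43 + 1) = 6.43/8.43
RL = −20·log₁₀|Γ| = −20·log₁₀(0.763)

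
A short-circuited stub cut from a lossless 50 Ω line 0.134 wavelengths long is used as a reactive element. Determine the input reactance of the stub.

βl = 2π × 0.134 = 48.2°
tan(βl) = 1.12
For a short-circuited stub, Z_in = jZ_0·tan(βl)

X_in ≈ 56 Ω (inductive)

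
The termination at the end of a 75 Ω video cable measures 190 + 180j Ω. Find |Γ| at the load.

|Γ| ≈ 0.667

Γ = (Z_L − Z_0)/(Z_L + Z_0) = (115 + j180)/(265 + j180)
|Γ| = 214/320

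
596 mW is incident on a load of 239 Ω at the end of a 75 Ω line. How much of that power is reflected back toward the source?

P_reflected ≈ 163 mW

Γ = (239 − 75)/(239 + 75) = 0.522
|Γ|² = 0.273
P_refl = |Γ|²·P_inc = 163 mW, P_del = (1 − |Γ|²)·P_inc = 433 mW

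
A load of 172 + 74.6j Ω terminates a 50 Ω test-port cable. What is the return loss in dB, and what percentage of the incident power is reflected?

RL ≈ 4.28 dB; 37.3% of incident power reflected

Γ = (122 + j74.6)/(222 + j74.6), |Γ| = 0.611
RL = −20·log₁₀(0.611) = 4.28 dB
P_refl/P_inc = |Γ|² = 0.373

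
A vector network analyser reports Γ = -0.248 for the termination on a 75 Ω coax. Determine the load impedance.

Z_L = Z_0·(1 + Γ)/(1 − Γ) = 75·(0.752)/(1.25)

Z_L ≈ 45.2 Ω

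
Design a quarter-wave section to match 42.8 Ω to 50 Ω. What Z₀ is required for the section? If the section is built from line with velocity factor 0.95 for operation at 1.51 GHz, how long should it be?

Z_qwt ≈ 46.3 Ω; length ≈ 4.72 cm

Z_qwt = √(Z_0·R_L) = √(50 × 42.8) = √2140
λ = 0.95·c/f = 0.189 m, so l = λ/4 = 0.0472 m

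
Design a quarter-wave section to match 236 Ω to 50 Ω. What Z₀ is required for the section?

Z_qwt ≈ 109 Ω

Z_qwt = √(Z_0·R_L) = √(50 × 236) = √11800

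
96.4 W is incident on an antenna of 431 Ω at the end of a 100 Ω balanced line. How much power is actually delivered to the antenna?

P_delivered ≈ 58.9 W

Γ = (431 − 100)/(431 + 100) = 0.623
|Γ|² = 0.389
P_refl = |Γ|²·P_inc = 37.5 W, P_del = (1 − |Γ|²)·P_inc = 58.9 W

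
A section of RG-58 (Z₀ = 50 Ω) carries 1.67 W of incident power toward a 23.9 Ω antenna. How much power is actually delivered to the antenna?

P_delivered ≈ 1.46 W

Γ = (23.9 − 50)/(23.9 + 50) = -0.353
|Γ|² = 0.125
P_refl = |Γ|²·P_inc = 0.208 W, P_del = (1 − |Γ|²)·P_inc = 1.46 W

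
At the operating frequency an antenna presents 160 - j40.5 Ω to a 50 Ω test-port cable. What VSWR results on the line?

Γ = (Z_L − Z_0)/(Z_L + Z_0) = (110 − j40.5)/(210 − j40.5)
|Γ| = 117/214 = 0.548
VSWR = (1 + |Γ|)/(1 − |Γ|) = 1.55/0.452

VSWR ≈ 3.43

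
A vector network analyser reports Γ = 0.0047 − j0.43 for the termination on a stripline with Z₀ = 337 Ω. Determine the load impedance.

Z_L = Z_0·(1 + Γ)/(1 − Γ) = 337·(1 − j0.43)/(0.995 + j0.43)

Z_L ≈ 234 − j247 Ω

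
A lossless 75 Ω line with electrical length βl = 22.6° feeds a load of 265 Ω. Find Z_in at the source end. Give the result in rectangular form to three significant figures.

Z_in ≈ 98.3 − j113 Ω

tan(βl) = tan(22.6°) = 0.416
Z_in = Z_0·(Z_L + jZ_0·tanβl)/(Z_0 + jZ_L·tanβl)
     = 75·(265 + j31.2)/(75 + j110)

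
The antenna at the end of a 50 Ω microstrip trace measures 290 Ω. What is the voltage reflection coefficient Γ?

Γ = (Z_L − Z_0)/(Z_L + Z_0) = (290 − 50)/(290 + 50) = 240/340

Γ = 0.706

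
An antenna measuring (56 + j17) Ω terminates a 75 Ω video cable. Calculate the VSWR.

Γ = (Z_L − Z_0)/(Z_L + Z_0) = (-19 + j17)/(131 + j17)
|Γ| = 25.5/132 = 0.193
VSWR = (1 + |Γ|)/(1 − |Γ|) = 1.19/0.807

VSWR ≈ 1.48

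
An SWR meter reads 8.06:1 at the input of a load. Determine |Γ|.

|Γ| = (S − 1)/(S + 1) = (8.06 − 1)/(8.06 + 1) = 7.06/9.06

|Γ| ≈ 0.779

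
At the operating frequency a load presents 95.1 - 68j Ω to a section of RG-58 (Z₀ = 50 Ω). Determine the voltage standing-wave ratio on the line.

Γ = (Z_L − Z_0)/(Z_L + Z_0) = (45.1 − j68)/(145.1 − j68)
|Γ| = 81.6/160 = 0.509
VSWR = (1 + |Γ|)/(1 − |Γ|) = 1.51/0.491

VSWR ≈ 3.08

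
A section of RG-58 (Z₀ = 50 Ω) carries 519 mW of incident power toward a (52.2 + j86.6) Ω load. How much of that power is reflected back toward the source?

P_reflected ≈ 217 mW

|Γ| = |(2.2 + j86.6)/(102.2 + j86.6)| = 0.647
|Γ|² = 0.418
P_refl = |Γ|²·P_inc = 217 mW, P_del = (1 − |Γ|²)·P_inc = 302 mW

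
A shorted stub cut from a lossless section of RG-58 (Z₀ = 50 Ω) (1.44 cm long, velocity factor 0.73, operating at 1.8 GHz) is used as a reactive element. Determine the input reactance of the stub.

λ = v/f = 0.73·c / 1.8 GHz = 0.122 m
βl = 2π·l/λ = 2π × 0.118 = 42.6°
tan(βl) = 0.92
For a shorted stub, Z_in = jZ_0·tan(βl)

X_in ≈ 46 Ω (inductive)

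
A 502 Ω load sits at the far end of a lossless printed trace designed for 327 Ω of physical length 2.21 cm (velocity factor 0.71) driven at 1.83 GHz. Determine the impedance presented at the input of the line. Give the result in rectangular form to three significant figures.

Z_in ≈ 231 − j70 Ω

λ = v/f = 0.71·c / 1.83 GHz = 0.116 m
βl = 2π·l/λ = 2π × 0.19 = 68.4°
tan(βl) = tan(68.4°) = 2.52
Z_in = Z_0·(Z_L + jZ_0·tanβl)/(Z_0 + jZ_L·tanβl)
     = 327·(502 + j824)/(327 + j1260)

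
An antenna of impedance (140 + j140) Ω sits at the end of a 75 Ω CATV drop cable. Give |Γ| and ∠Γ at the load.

Γ = (Z_L − Z_0)/(Z_L + Z_0) = (65 + j140)/(215 + j140)
|Γ| = 154/257 = 0.602

Γ ≈ 0.602 ∠ 32°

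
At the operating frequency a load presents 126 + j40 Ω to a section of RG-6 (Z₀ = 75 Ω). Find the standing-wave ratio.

VSWR ≈ 1.93

Γ = (Z_L − Z_0)/(Z_L + Z_0) = (51 + j40)/(201 + j40)
|Γ| = 64.8/205 = 0.316
VSWR = (1 + |Γ|)/(1 − |Γ|) = 1.32/0.684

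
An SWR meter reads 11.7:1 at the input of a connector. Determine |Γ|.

|Γ| ≈ 0.843

|Γ| = (S − 1)/(S + 1) = (11.7 − 1)/(11.7 + 1) = 10.7/12.7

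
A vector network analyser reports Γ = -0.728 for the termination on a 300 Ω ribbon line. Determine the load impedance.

Z_L = Z_0·(1 + Γ)/(1 − Γ) = 300·(0.272)/(1.73)

Z_L ≈ 47.2 Ω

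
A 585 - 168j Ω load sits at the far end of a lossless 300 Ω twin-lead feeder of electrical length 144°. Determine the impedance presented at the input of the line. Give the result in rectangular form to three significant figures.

tan(βl) = tan(144°) = -0.727
Z_in = Z_0·(Z_L + jZ_0·tanβl)/(Z_0 + jZ_L·tanβl)
     = 300·(585 − j386)/(178 − j425)

Z_in ≈ 379 + j254 Ω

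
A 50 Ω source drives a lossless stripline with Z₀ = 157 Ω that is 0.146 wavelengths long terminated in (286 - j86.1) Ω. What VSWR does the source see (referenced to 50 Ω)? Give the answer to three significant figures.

βl = 2π × 0.146 = 52.6°
tan(βl) = 1.31
Z_in = Z_0·(Z_L + jZ_0·tanβl)/(Z_0 + jZ_L·tanβl) = 89.9 − j55.3 Ω
Γ_s = (Z_in − Z_s)/(Z_in + Z_s) = (39.9 − j55.3)/(140 − j55.3), |Γ_s| = 0.454
VSWR = (1 + |Γ_s|)/(1 − |Γ_s|)

VSWR ≈ 2.66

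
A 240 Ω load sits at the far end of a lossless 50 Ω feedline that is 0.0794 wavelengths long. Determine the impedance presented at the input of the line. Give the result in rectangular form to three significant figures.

Z_in ≈ 39.7 − j76.6 Ω

βl = 2π × 0.0794 = 28.6°
tan(βl) = tan(28.6°) = 0.545
Z_in = Z_0·(Z_L + jZ_0·tanβl)/(Z_0 + jZ_L·tanβl)
     = 50·(240 + j27.2)/(50 + j131)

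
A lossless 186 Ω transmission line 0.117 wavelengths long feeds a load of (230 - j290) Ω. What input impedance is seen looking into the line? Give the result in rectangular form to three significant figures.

Z_in ≈ 59.2 − j78 Ω

βl = 2π × 0.117 = 42.1°
tan(βl) = tan(42.1°) = 0.904
Z_in = Z_0·(Z_L + jZ_0·tanβl)/(Z_0 + jZ_L·tanβl)
     = 186·(230 − j122)/(448 + j208)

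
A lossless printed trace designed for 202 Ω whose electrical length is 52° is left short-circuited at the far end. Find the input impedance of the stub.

tan(βl) = 1.28
For a short-circuited stub, Z_in = jZ_0·tan(βl)

Z_in ≈ +j259 Ω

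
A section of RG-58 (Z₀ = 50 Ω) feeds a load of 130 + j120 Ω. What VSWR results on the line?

VSWR ≈ 5

Γ = (Z_L − Z_0)/(Z_L + Z_0) = (80 + j120)/(180 + j120)
|Γ| = 144/216 = 0.667
VSWR = (1 + |Γ|)/(1 − |Γ|) = 1.67/0.333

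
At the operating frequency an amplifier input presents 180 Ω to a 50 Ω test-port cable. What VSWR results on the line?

VSWR ≈ 3.6

Γ = (180 − 50)/(180 + 50) = 0.565
VSWR = (1 + 0.565)/(1 − 0.565)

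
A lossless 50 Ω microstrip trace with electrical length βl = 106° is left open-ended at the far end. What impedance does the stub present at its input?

tan(βl) = -3.49
For an open-ended stub, Z_in = −jZ_0·cot(βl) = −jZ_0/tan(βl)

Z_in ≈ +j14.3 Ω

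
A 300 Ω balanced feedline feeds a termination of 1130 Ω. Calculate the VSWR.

For a purely resistive load, VSWR = R_L/Z_0 or Z_0/R_L (whichever > 1) = 1130/300

VSWR ≈ 3.77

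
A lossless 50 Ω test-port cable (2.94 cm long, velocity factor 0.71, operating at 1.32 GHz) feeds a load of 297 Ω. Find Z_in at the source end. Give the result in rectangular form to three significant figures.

λ = v/f = 0.71·c / 1.32 GHz = 0.161 m
βl = 2π·l/λ = 2π × 0.182 = 65.6°
tan(βl) = tan(65.6°) = 2.2
Z_in = Z_0·(Z_L + jZ_0·tanβl)/(Z_0 + jZ_L·tanβl)
     = 50·(297 + j110)/(50 + j654)

Z_in ≈ 10.1 − j21.9 Ω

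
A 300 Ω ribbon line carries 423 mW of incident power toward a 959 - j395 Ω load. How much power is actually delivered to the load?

|Γ| = |(659 − j395)/(1259 − j395)| = 0.582
|Γ|² = 0.339
P_refl = |Γ|²·P_inc = 143 mW, P_del = (1 − |Γ|²)·P_inc = 280 mW

P_delivered ≈ 280 mW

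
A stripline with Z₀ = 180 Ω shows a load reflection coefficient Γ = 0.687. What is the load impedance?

Z_L ≈ 970 Ω

Z_L = Z_0·(1 + Γ)/(1 − Γ) = 180·(1.69)/(0.313)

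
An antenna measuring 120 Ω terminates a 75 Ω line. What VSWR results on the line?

VSWR ≈ 1.6

For a purely resistive load, VSWR = R_L/Z_0 or Z_0/R_L (whichever > 1) = 120/75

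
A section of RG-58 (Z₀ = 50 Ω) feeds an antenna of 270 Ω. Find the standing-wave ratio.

Γ = (270 − 50)/(270 + 50) = 0.688
VSWR = (1 + 0.688)/(1 − 0.688)

VSWR ≈ 5.4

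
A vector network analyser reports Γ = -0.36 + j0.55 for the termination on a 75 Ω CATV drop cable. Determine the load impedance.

Z_L ≈ 19.8 + j38.3 Ω

Z_L = Z_0·(1 + Γ)/(1 − Γ) = 75·(0.64 + j0.55)/(1.36 − j0.55)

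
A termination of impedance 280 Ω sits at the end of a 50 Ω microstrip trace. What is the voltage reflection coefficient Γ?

Γ = (Z_L − Z_0)/(Z_L + Z_0) = (280 − 50)/(280 + 50) = 230/330

Γ = 0.697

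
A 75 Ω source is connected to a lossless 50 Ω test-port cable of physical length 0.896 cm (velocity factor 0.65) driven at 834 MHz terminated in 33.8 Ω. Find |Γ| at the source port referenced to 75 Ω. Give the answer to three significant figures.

|Γ| ≈ 0.369

λ = v/f = 0.65·c / 834 MHz = 0.234 m
βl = 2π·l/λ = 2π × 0.0383 = 13.8°
tan(βl) = 0.246
Z_in = Z_0·(Z_L + jZ_0·tanβl)/(Z_0 + jZ_L·tanβl) = 34.9 + j6.49 Ω
Γ_s = (Z_in − Z_s)/(Z_in + Z_s) = (-40.1 + j6.49)/(110 + j6.49), |Γ_s| = 0.369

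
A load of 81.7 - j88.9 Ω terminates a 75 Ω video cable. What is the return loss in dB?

Γ = (6.7 − j88.9)/(156.7 − j88.9), |Γ| = 0.495
RL = −20·log₁₀|Γ| = −20·log₁₀(0.495)

RL ≈ 6.11 dB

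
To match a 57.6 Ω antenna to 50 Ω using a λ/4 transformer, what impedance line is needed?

Z_qwt ≈ 53.7 Ω

Z_qwt = √(Z_0·R_L) = √(50 × 57.6) = √2880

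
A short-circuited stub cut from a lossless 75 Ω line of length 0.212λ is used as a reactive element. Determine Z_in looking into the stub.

βl = 2π × 0.212 = 76.3°
tan(βl) = 4.11
For a short-circuited stub, Z_in = jZ_0·tan(βl)

Z_in ≈ +j308 Ω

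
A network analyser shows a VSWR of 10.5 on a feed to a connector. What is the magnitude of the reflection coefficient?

|Γ| ≈ 0.826

|Γ| = (S − 1)/(S + 1) = (10.5 − 1)/(10.5 + 1) = 9.5/11.5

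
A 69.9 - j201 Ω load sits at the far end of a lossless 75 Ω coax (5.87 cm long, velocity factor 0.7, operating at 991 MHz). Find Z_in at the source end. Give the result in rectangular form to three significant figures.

λ = v/f = 0.7·c / 991 MHz = 0.212 m
βl = 2π·l/λ = 2π × 0.277 = 99.7°
tan(βl) = tan(99.7°) = -5.84
Z_in = Z_0·(Z_L + jZ_0·tanβl)/(Z_0 + jZ_L·tanβl)
     = 75·(69.9 − j639)/(-1100 − j408)

Z_in ≈ 10 + j39.9 Ω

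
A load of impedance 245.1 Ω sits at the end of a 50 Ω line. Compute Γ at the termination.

Γ = 0.661

Γ = (Z_L − Z_0)/(Z_L + Z_0) = (245.1 − 50)/(245.1 + 50) = 195.1/295.1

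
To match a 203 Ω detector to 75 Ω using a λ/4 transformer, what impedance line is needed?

Z_qwt = √(Z_0·R_L) = √(75 × 203) = √15220

Z_qwt ≈ 123 Ω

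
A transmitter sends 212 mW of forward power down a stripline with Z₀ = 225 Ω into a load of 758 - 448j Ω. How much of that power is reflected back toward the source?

|Γ| = |(533 − j448)/(983 − j448)| = 0.645
|Γ|² = 0.415
P_refl = |Γ|²·P_inc = 88.1 mW, P_del = (1 − |Γ|²)·P_inc = 124 mW

P_reflected ≈ 88.1 mW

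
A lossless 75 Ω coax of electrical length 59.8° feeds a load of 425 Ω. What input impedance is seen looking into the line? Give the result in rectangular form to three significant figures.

tan(βl) = tan(59.8°) = 1.72
Z_in = Z_0·(Z_L + jZ_0·tanβl)/(Z_0 + jZ_L·tanβl)
     = 75·(425 + j129)/(75 + j730)

Z_in ≈ 17.5 − j41.9 Ω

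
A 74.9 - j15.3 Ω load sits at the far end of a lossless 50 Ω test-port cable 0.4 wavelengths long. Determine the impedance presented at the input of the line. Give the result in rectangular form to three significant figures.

Z_in ≈ 64 + j23.1 Ω

βl = 2π × 0.4 = 144°
tan(βl) = tan(144°) = -0.727
Z_in = Z_0·(Z_L + jZ_0·tanβl)/(Z_0 + jZ_L·tanβl)
     = 50·(74.9 − j51.6)/(38.9 − j54.4)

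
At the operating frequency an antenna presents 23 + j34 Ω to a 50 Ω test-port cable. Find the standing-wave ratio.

VSWR ≈ 3.34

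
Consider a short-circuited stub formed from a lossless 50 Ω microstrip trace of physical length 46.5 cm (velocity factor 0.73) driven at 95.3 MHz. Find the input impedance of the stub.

Z_in ≈ +j162 Ω

λ = v/f = 0.73·c / 95.3 MHz = 2.3 m
βl = 2π·l/λ = 2π × 0.202 = 72.8°
tan(βl) = 3.24
For a short-circuited stub, Z_in = jZ_0·tan(βl)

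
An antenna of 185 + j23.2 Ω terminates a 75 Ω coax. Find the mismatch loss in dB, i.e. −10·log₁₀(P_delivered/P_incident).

Γ = (110 + j23.2)/(260 + j23.2), |Γ| = 0.431
|Γ|² = 0.185, so P_del/P_inc = 1 − |Γ|² = 0.815
ML = −10·log₁₀(1 − |Γ|²)

mismatch loss ≈ 0.891 dB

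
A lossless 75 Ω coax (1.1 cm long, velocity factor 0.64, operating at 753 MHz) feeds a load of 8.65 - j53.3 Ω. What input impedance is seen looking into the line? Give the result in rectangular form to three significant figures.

λ = v/f = 0.64·c / 753 MHz = 0.255 m
βl = 2π·l/λ = 2π × 0.0431 = 15.5°
tan(βl) = tan(15.5°) = 0.278
Z_in = Z_0·(Z_L + jZ_0·tanβl)/(Z_0 + jZ_L·tanβl)
     = 75·(8.65 − j32.5)/(89.8 + j2.4)

Z_in ≈ 6.49 − j27.3 Ω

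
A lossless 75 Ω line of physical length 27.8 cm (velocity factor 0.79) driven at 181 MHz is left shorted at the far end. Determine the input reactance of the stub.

λ = v/f = 0.79·c / 181 MHz = 1.31 m
βl = 2π·l/λ = 2π × 0.212 = 76.4°
tan(βl) = 4.14
For a shorted stub, Z_in = jZ_0·tan(βl)

X_in ≈ 311 Ω (inductive)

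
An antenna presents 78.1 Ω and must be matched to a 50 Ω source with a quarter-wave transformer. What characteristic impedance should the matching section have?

Z_qwt ≈ 62.5 Ω

Z_qwt = √(Z_0·R_L) = √(50 × 78.1) = √3905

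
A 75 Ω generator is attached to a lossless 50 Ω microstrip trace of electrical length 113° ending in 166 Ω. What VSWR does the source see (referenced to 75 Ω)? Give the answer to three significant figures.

VSWR ≈ 4.58

tan(βl) = -2.36
Z_in = Z_0·(Z_L + jZ_0·tanβl)/(Z_0 + jZ_L·tanβl) = 17.5 + j19 Ω
Γ_s = (Z_in − Z_s)/(Z_in + Z_s) = (-57.5 + j19)/(92.5 + j19), |Γ_s| = 0.641
VSWR = (1 + |Γ_s|)/(1 − |Γ_s|)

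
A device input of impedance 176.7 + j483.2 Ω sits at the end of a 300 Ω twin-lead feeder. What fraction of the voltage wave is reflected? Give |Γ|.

Γ = (Z_L − Z_0)/(Z_L + Z_0) = (-123.3 + j483.2)/(476.7 + j483.2)
|Γ| = 499/679

|Γ| ≈ 0.735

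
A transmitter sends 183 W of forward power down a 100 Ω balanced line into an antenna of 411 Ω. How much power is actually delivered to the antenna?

P_delivered ≈ 115 W

Γ = (411 − 100)/(411 + 100) = 0.609
|Γ|² = 0.37
P_refl = |Γ|²·P_inc = 67.8 W, P_del = (1 − |Γ|²)·P_inc = 115 W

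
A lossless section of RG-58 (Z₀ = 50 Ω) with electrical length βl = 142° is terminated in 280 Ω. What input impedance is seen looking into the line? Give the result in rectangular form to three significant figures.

tan(βl) = tan(142°) = -0.781
Z_in = Z_0·(Z_L + jZ_0·tanβl)/(Z_0 + jZ_L·tanβl)
     = 50·(280 − j39.1)/(50 − j219)

Z_in ≈ 22.4 + j58.9 Ω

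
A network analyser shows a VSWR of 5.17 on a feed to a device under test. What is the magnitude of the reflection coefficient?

|Γ| = (S − 1)/(S + 1) = (5.17 − 1)/(5.17 + 1) = 4.17/6.17

|Γ| ≈ 0.676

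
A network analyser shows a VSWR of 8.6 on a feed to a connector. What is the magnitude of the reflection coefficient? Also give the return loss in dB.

|Γ| = (S − 1)/(S + 1) = (8.6 − 1)/(8.6 + 1) = 7.6/9.6
RL = −20·log₁₀|Γ| = −20·log₁₀(0.792)

|Γ| ≈ 0.792; return loss ≈ 2.03 dB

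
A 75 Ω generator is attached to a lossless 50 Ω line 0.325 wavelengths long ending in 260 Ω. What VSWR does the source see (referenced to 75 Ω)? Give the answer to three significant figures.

βl = 2π × 0.325 = 117°
tan(βl) = -1.96
Z_in = Z_0·(Z_L + jZ_0·tanβl)/(Z_0 + jZ_L·tanβl) = 12 + j24.3 Ω
Γ_s = (Z_in − Z_s)/(Z_in + Z_s) = (-63 + j24.3)/(87 + j24.3), |Γ_s| = 0.748
VSWR = (1 + |Γ_s|)/(1 − |Γ_s|)

VSWR ≈ 6.92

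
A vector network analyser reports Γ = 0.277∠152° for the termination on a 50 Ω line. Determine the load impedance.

Z_L ≈ 29.5 + j8.3 Ω

Z_L = Z_0·(1 + Γ)/(1 − Γ) = 50·(0.755 + j0.13)/(1.24 − j0.13)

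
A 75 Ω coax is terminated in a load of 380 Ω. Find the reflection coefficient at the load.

Γ = (Z_L − Z_0)/(Z_L + Z_0) = (380 − 75)/(380 + 75) = 305/455

Γ = 0.67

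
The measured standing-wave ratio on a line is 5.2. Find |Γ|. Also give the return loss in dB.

|Γ| = (S − 1)/(S + 1) = (5.2 − 1)/(5.2 + 1) = 4.2/6.2
RL = −20·log₁₀|Γ| = −20·log₁₀(0.677)

|Γ| ≈ 0.677; return loss ≈ 3.38 dB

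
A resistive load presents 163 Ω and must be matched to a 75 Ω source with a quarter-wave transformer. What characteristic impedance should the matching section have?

Z_qwt ≈ 111 Ω

Z_qwt = √(Z_0·R_L) = √(75 × 163) = √12220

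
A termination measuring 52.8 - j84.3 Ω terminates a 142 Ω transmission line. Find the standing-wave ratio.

VSWR ≈ 3.74

Γ = (Z_L − Z_0)/(Z_L + Z_0) = (-89.2 − j84.3)/(194.8 − j84.3)
|Γ| = 123/212 = 0.578
VSWR = (1 + |Γ|)/(1 − |Γ|) = 1.58/0.422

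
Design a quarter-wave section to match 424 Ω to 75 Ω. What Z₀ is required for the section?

Z_qwt = √(Z_0·R_L) = √(75 × 424) = √31800

Z_qwt ≈ 178 Ω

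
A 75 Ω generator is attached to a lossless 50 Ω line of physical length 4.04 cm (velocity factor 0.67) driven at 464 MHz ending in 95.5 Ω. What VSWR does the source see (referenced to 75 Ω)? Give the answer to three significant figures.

λ = v/f = 0.67·c / 464 MHz = 0.433 m
βl = 2π·l/λ = 2π × 0.0933 = 33.6°
tan(βl) = 0.664
Z_in = Z_0·(Z_L + jZ_0·tanβl)/(Z_0 + jZ_L·tanβl) = 52.8 − j33.7 Ω
Γ_s = (Z_in − Z_s)/(Z_in + Z_s) = (-22.2 − j33.7)/(128 − j33.7), |Γ_s| = 0.306
VSWR = (1 + |Γ_s|)/(1 − |Γ_s|)

VSWR ≈ 1.88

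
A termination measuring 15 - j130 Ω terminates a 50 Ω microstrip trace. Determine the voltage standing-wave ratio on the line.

VSWR ≈ 26.1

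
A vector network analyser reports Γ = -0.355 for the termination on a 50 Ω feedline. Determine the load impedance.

Z_L ≈ 23.8 Ω

Z_L = Z_0·(1 + Γ)/(1 − Γ) = 50·(0.645)/(1.35)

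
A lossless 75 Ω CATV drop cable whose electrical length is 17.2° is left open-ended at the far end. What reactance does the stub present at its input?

X_in ≈ -242 Ω (capacitive)

tan(βl) = 0.31
For an open-ended stub, Z_in = −jZ_0·cot(βl) = −jZ_0/tan(βl)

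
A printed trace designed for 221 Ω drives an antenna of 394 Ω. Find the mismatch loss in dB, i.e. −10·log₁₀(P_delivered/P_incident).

mismatch loss ≈ 0.358 dB

Γ = (394 − 221)/(394 + 221) = 0.281
|Γ|² = 0.0791, so P_del/P_inc = 1 − |Γ|² = 0.921
ML = −10·log₁₀(1 − |Γ|²)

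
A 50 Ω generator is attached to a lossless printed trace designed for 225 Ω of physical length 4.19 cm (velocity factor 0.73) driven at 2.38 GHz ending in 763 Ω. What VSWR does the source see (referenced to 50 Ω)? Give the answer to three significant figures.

VSWR ≈ 14.2

λ = v/f = 0.73·c / 2.38 GHz = 0.092 m
βl = 2π·l/λ = 2π × 0.455 = 164°
tan(βl) = -0.288
Z_in = Z_0·(Z_L + jZ_0·tanβl)/(Z_0 + jZ_L·tanβl) = 423 + j348 Ω
Γ_s = (Z_in − Z_s)/(Z_in + Z_s) = (373 + j348)/(473 + j348), |Γ_s| = 0.869
VSWR = (1 + |Γ_s|)/(1 − |Γ_s|)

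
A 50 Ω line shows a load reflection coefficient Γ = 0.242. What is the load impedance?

Z_L = Z_0·(1 + Γ)/(1 − Γ) = 50·(1.24)/(0.758)

Z_L ≈ 81.9 Ω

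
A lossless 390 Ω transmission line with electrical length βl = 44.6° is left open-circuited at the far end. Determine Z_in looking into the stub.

tan(βl) = 0.986
For an open-circuited stub, Z_in = −jZ_0·cot(βl) = −jZ_0/tan(βl)

Z_in ≈ −j395 Ω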